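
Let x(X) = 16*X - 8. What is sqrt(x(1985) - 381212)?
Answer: 2*I*sqrt(87365) ≈ 591.15*I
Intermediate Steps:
x(X) = -8 + 16*X
sqrt(x(1985) - 381212) = sqrt((-8 + 16*1985) - 381212) = sqrt((-8 + 31760) - 381212) = sqrt(31752 - 381212) = sqrt(-349460) = 2*I*sqrt(87365)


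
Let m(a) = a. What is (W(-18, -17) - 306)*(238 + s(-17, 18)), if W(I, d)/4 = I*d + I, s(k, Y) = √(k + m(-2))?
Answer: 201348 + 846*I*√19 ≈ 2.0135e+5 + 3687.6*I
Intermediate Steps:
s(k, Y) = √(-2 + k) (s(k, Y) = √(k - 2) = √(-2 + k))
W(I, d) = 4*I + 4*I*d (W(I, d) = 4*(I*d + I) = 4*(I + I*d) = 4*I + 4*I*d)
(W(-18, -17) - 306)*(238 + s(-17, 18)) = (4*(-18)*(1 - 17) - 306)*(238 + √(-2 - 17)) = (4*(-18)*(-16) - 306)*(238 + √(-19)) = (1152 - 306)*(238 + I*√19) = 846*(238 + I*√19) = 201348 + 846*I*√19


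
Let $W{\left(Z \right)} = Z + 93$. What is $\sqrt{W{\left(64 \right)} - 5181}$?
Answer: $4 i \sqrt{314} \approx 70.88 i$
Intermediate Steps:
$W{\left(Z \right)} = 93 + Z$
$\sqrt{W{\left(64 \right)} - 5181} = \sqrt{\left(93 + 64\right) - 5181} = \sqrt{157 - 5181} = \sqrt{-5024} = 4 i \sqrt{314}$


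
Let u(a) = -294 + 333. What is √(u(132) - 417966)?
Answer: I*√417927 ≈ 646.47*I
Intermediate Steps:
u(a) = 39
√(u(132) - 417966) = √(39 - 417966) = √(-417927) = I*√417927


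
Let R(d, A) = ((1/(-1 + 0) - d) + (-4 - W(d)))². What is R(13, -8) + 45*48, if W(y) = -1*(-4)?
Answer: 2644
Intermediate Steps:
W(y) = 4
R(d, A) = (-9 - d)² (R(d, A) = ((1/(-1 + 0) - d) + (-4 - 1*4))² = ((1/(-1) - d) + (-4 - 4))² = ((-1 - d) - 8)² = (-9 - d)²)
R(13, -8) + 45*48 = (9 + 13)² + 45*48 = 22² + 2160 = 484 + 2160 = 2644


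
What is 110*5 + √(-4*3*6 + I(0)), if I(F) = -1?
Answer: 550 + I*√73 ≈ 550.0 + 8.544*I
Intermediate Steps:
110*5 + √(-4*3*6 + I(0)) = 110*5 + √(-4*3*6 - 1) = 550 + √(-12*6 - 1) = 550 + √(-72 - 1) = 550 + √(-73) = 550 + I*√73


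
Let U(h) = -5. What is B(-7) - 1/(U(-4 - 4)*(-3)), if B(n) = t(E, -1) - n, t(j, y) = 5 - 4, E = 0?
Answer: 119/15 ≈ 7.9333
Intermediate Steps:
t(j, y) = 1
B(n) = 1 - n
B(-7) - 1/(U(-4 - 4)*(-3)) = (1 - 1*(-7)) - 1/((-5*(-3))) = (1 + 7) - 1/15 = 8 - 1*1/15 = 8 - 1/15 = 119/15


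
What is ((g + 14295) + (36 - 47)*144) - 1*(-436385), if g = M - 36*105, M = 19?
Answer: 445335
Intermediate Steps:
g = -3761 (g = 19 - 36*105 = 19 - 3780 = -3761)
((g + 14295) + (36 - 47)*144) - 1*(-436385) = ((-3761 + 14295) + (36 - 47)*144) - 1*(-436385) = (10534 - 11*144) + 436385 = (10534 - 1584) + 436385 = 8950 + 436385 = 445335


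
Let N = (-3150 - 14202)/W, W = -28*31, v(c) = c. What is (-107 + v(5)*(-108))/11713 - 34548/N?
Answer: -14635697299/8468499 ≈ -1728.3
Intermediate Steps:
W = -868
N = 4338/217 (N = (-3150 - 14202)/(-868) = -17352*(-1/868) = 4338/217 ≈ 19.991)
(-107 + v(5)*(-108))/11713 - 34548/N = (-107 + 5*(-108))/11713 - 34548/4338/217 = (-107 - 540)*(1/11713) - 34548*217/4338 = -647*1/11713 - 1249486/723 = -647/11713 - 1249486/723 = -14635697299/8468499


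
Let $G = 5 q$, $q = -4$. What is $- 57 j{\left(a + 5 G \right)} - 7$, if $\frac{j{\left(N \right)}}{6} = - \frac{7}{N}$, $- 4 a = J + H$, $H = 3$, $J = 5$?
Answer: $- \frac{518}{17} \approx -30.471$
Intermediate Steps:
$a = -2$ ($a = - \frac{5 + 3}{4} = \left(- \frac{1}{4}\right) 8 = -2$)
$G = -20$ ($G = 5 \left(-4\right) = -20$)
$j{\left(N \right)} = - \frac{42}{N}$ ($j{\left(N \right)} = 6 \left(- \frac{7}{N}\right) = - \frac{42}{N}$)
$- 57 j{\left(a + 5 G \right)} - 7 = - 57 \left(- \frac{42}{-2 + 5 \left(-20\right)}\right) - 7 = - 57 \left(- \frac{42}{-2 - 100}\right) - 7 = - 57 \left(- \frac{42}{-102}\right) - 7 = - 57 \left(\left(-42\right) \left(- \frac{1}{102}\right)\right) - 7 = \left(-57\right) \frac{7}{17} - 7 = - \frac{399}{17} - 7 = - \frac{518}{17}$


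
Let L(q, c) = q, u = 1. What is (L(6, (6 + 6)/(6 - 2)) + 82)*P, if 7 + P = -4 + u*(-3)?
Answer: -1232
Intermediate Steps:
P = -14 (P = -7 + (-4 + 1*(-3)) = -7 + (-4 - 3) = -7 - 7 = -14)
(L(6, (6 + 6)/(6 - 2)) + 82)*P = (6 + 82)*(-14) = 88*(-14) = -1232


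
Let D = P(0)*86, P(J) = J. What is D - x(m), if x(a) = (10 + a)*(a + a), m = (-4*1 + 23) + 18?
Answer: -3478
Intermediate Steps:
D = 0 (D = 0*86 = 0)
m = 37 (m = (-4 + 23) + 18 = 19 + 18 = 37)
x(a) = 2*a*(10 + a) (x(a) = (10 + a)*(2*a) = 2*a*(10 + a))
D - x(m) = 0 - 2*37*(10 + 37) = 0 - 2*37*47 = 0 - 1*3478 = 0 - 3478 = -3478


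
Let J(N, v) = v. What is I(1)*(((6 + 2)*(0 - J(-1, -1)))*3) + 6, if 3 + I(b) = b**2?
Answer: -42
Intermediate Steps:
I(b) = -3 + b**2
I(1)*(((6 + 2)*(0 - J(-1, -1)))*3) + 6 = (-3 + 1**2)*(((6 + 2)*(0 - 1*(-1)))*3) + 6 = (-3 + 1)*((8*(0 + 1))*3) + 6 = -2*8*1*3 + 6 = -16*3 + 6 = -2*24 + 6 = -48 + 6 = -42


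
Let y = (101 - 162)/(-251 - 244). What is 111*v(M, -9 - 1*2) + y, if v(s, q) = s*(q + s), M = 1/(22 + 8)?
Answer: -400489/9900 ≈ -40.453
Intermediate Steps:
y = 61/495 (y = -61/(-495) = -61*(-1/495) = 61/495 ≈ 0.12323)
M = 1/30 ≈ 0.033333
111*v(M, -9 - 1*2) + y = 111*(((-9 - 1*2) + 1/30)/30) + 61/495 = 111*(((-9 - 2) + 1/30)/30) + 61/495 = 111*((-11 + 1/30)/30) + 61/495 = 111*((1/30)*(-329/30)) + 61/495 = 111*(-329/900) + 61/495 = -12173/300 + 61/495 = -400489/9900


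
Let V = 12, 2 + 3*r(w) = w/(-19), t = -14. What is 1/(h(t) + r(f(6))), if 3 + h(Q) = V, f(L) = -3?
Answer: 57/478 ≈ 0.11925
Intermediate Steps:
r(w) = -⅔ - w/57 (r(w) = -⅔ + (w/(-19))/3 = -⅔ + (w*(-1/19))/3 = -⅔ + (-w/19)/3 = -⅔ - w/57)
h(Q) = 9 (h(Q) = -3 + 12 = 9)
1/(h(t) + r(f(6))) = 1/(9 + (-⅔ - 1/57*(-3))) = 1/(9 + (-⅔ + 1/19)) = 1/(9 - 35/57) = 1/(478/57) = 57/478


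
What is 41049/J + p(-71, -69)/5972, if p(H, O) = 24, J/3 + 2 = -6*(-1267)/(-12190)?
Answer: -124512946359/23874563 ≈ -5215.3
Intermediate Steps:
J = -47973/6095 (J = -6 + 3*(-6*(-1267)/(-12190)) = -6 + 3*(7602*(-1/12190)) = -6 + 3*(-3801/6095) = -6 - 11403/6095 = -47973/6095 ≈ -7.8709)
41049/J + p(-71, -69)/5972 = 41049/(-47973/6095) + 24/5972 = 41049*(-6095/47973) + 24*(1/5972) = -83397885/15991 + 6/1493 = -124512946359/23874563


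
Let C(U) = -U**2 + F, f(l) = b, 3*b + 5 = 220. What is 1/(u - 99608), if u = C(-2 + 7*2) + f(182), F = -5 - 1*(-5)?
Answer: -3/299041 ≈ -1.0032e-5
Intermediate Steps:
F = 0 (F = -5 + 5 = 0)
b = 215/3 (b = -5/3 + (1/3)*220 = -5/3 + 220/3 = 215/3 ≈ 71.667)
f(l) = 215/3
C(U) = -U**2 (C(U) = -U**2 + 0 = -U**2)
u = -217/3 (u = -(-2 + 7*2)**2 + 215/3 = -(-2 + 14)**2 + 215/3 = -1*12**2 + 215/3 = -1*144 + 215/3 = -144 + 215/3 = -217/3 ≈ -72.333)
1/(u - 99608) = 1/(-217/3 - 99608) = 1/(-299041/3) = -3/299041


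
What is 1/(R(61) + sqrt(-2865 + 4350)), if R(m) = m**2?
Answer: 3721/13844356 - 3*sqrt(165)/13844356 ≈ 0.00026599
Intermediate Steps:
1/(R(61) + sqrt(-2865 + 4350)) = 1/(61**2 + sqrt(-2865 + 4350)) = 1/(3721 + sqrt(1485)) = 1/(3721 + 3*sqrt(165))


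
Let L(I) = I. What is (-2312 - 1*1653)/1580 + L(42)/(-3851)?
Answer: -3067115/1216916 ≈ -2.5204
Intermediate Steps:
(-2312 - 1*1653)/1580 + L(42)/(-3851) = (-2312 - 1*1653)/1580 + 42/(-3851) = (-2312 - 1653)*(1/1580) + 42*(-1/3851) = -3965*1/1580 - 42/3851 = -793/316 - 42/3851 = -3067115/1216916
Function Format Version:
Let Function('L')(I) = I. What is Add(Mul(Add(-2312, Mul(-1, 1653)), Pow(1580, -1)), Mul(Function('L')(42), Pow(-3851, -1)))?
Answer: Rational(-3067115, 1216916) ≈ -2.5204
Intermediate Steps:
Add(Mul(Add(-2312, Mul(-1, 1653)), Pow(1580, -1)), Mul(Function('L')(42), Pow(-3851, -1))) = Add(Mul(Add(-2312, Mul(-1, 1653)), Pow(1580, -1)), Mul(42, Pow(-3851, -1))) = Add(Mul(Add(-2312, -1653), Rational(1, 1580)), Mul(42, Rational(-1, 3851))) = Add(Mul(-3965, Rational(1, 1580)), Rational(-42, 3851)) = Add(Rational(-793, 316), Rational(-42, 3851)) = Rational(-3067115, 1216916)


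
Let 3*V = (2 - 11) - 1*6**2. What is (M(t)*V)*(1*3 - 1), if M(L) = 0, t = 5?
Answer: 0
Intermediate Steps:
V = -15 (V = ((2 - 11) - 1*6**2)/3 = (-9 - 1*36)/3 = (-9 - 36)/3 = (1/3)*(-45) = -15)
(M(t)*V)*(1*3 - 1) = (0*(-15))*(1*3 - 1) = 0*(3 - 1) = 0*2 = 0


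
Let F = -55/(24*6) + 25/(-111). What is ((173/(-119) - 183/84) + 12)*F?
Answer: -1840715/362304 ≈ -5.0806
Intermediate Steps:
F = -3235/5328 (F = -55/144 + 25*(-1/111) = -55*1/144 - 25/111 = -55/144 - 25/111 = -3235/5328 ≈ -0.60717)
((173/(-119) - 183/84) + 12)*F = ((173/(-119) - 183/84) + 12)*(-3235/5328) = ((173*(-1/119) - 183*1/84) + 12)*(-3235/5328) = ((-173/119 - 61/28) + 12)*(-3235/5328) = (-247/68 + 12)*(-3235/5328) = (569/68)*(-3235/5328) = -1840715/362304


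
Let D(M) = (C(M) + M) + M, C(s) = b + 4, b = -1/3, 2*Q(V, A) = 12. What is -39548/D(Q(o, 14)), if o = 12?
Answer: -118644/47 ≈ -2524.3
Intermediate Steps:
Q(V, A) = 6 (Q(V, A) = (1/2)*12 = 6)
b = -1/3 (b = -1*1/3 = -1/3 ≈ -0.33333)
C(s) = 11/3 (C(s) = -1/3 + 4 = 11/3)
D(M) = 11/3 + 2*M (D(M) = (11/3 + M) + M = 11/3 + 2*M)
-39548/D(Q(o, 14)) = -39548/(11/3 + 2*6) = -39548/(11/3 + 12) = -39548/47/3 = -39548*3/47 = -118644/47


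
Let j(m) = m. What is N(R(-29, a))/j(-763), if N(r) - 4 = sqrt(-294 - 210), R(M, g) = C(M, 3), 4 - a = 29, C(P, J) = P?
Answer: -4/763 - 6*I*sqrt(14)/763 ≈ -0.0052425 - 0.029423*I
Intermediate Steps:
a = -25 (a = 4 - 1*29 = 4 - 29 = -25)
R(M, g) = M
N(r) = 4 + 6*I*sqrt(14) (N(r) = 4 + sqrt(-294 - 210) = 4 + sqrt(-504) = 4 + 6*I*sqrt(14))
N(R(-29, a))/j(-763) = (4 + 6*I*sqrt(14))/(-763) = (4 + 6*I*sqrt(14))*(-1/763) = -4/763 - 6*I*sqrt(14)/763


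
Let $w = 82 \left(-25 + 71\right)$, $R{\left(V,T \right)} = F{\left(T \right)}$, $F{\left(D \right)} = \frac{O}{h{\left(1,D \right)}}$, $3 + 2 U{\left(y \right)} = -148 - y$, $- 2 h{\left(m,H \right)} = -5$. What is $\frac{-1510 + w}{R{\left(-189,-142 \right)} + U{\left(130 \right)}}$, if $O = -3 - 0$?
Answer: $- \frac{1740}{109} \approx -15.963$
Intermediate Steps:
$h{\left(m,H \right)} = \frac{5}{2}$ ($h{\left(m,H \right)} = \left(- \frac{1}{2}\right) \left(-5\right) = \frac{5}{2}$)
$U{\left(y \right)} = - \frac{151}{2} - \frac{y}{2}$ ($U{\left(y \right)} = - \frac{3}{2} + \frac{-148 - y}{2} = - \frac{3}{2} - \left(74 + \frac{y}{2}\right) = - \frac{151}{2} - \frac{y}{2}$)
$O = -3$ ($O = -3 + 0 = -3$)
$F{\left(D \right)} = - \frac{6}{5}$ ($F{\left(D \right)} = - \frac{3}{\frac{5}{2}} = \left(-3\right) \frac{2}{5} = - \frac{6}{5}$)
$R{\left(V,T \right)} = - \frac{6}{5}$
$w = 3772$ ($w = 82 \cdot 46 = 3772$)
$\frac{-1510 + w}{R{\left(-189,-142 \right)} + U{\left(130 \right)}} = \frac{-1510 + 3772}{- \frac{6}{5} - \frac{281}{2}} = \frac{2262}{- \frac{6}{5} - \frac{281}{2}} = \frac{2262}{- \frac{1417}{10}} = 2262 \left(- \frac{10}{1417}\right) = - \frac{1740}{109}$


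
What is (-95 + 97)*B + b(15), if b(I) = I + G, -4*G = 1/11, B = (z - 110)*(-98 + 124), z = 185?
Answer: 172259/44 ≈ 3915.0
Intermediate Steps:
B = 1950 (B = (185 - 110)*(-98 + 124) = 75*26 = 1950)
G = -1/44 (G = -¼/11 = -¼*1/11 = -1/44 ≈ -0.022727)
b(I) = -1/44 + I (b(I) = I - 1/44 = -1/44 + I)
(-95 + 97)*B + b(15) = (-95 + 97)*1950 + (-1/44 + 15) = 2*1950 + 659/44 = 3900 + 659/44 = 172259/44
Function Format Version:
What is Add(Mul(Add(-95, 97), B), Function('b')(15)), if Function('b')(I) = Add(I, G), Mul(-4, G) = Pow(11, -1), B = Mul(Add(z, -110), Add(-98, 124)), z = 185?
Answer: Rational(172259, 44) ≈ 3915.0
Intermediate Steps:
B = 1950 (B = Mul(Add(185, -110), Add(-98, 124)) = Mul(75, 26) = 1950)
G = Rational(-1, 44) (G = Mul(Rational(-1, 4), Pow(11, -1)) = Mul(Rational(-1, 4), Rational(1, 11)) = Rational(-1, 44) ≈ -0.022727)
Function('b')(I) = Add(Rational(-1, 44), I) (Function('b')(I) = Add(I, Rational(-1, 44)) = Add(Rational(-1, 44), I))
Add(Mul(Add(-95, 97), B), Function('b')(15)) = Add(Mul(Add(-95, 97), 1950), Add(Rational(-1, 44), 15)) = Add(Mul(2, 1950), Rational(659, 44)) = Add(3900, Rational(659, 44)) = Rational(172259, 44)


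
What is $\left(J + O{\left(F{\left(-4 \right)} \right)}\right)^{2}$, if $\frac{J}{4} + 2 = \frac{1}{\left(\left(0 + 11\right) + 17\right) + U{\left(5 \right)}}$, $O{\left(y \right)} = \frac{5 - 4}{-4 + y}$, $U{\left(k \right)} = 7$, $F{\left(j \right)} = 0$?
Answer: $\frac{1297321}{19600} \approx 66.19$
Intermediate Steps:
$O{\left(y \right)} = \frac{1}{-4 + y}$ ($O{\left(y \right)} = 1 \frac{1}{-4 + y} = \frac{1}{-4 + y}$)
$J = - \frac{276}{35}$ ($J = -8 + \frac{4}{\left(\left(0 + 11\right) + 17\right) + 7} = -8 + \frac{4}{\left(11 + 17\right) + 7} = -8 + \frac{4}{28 + 7} = -8 + \frac{4}{35} = - \frac{276}{35} \approx -7.8857$)
$\left(J + O{\left(F{\left(-4 \right)} \right)}\right)^{2} = \left(- \frac{276}{35} + \frac{1}{-4 + 0}\right)^{2} = \left(- \frac{276}{35} + \frac{1}{-4}\right)^{2} = \left(- \frac{276}{35} - \frac{1}{4}\right)^{2} = \left(- \frac{1139}{140}\right)^{2} = \frac{1297321}{19600}$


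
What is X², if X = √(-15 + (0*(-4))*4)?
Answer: -15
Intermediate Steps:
X = I*√15 (X = √(-15 + 0*4) = √(-15 + 0) = √(-15) = I*√15 ≈ 3.873*I)
X² = (I*√15)² = -15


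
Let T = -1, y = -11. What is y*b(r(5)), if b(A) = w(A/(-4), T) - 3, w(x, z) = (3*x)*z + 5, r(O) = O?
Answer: -253/4 ≈ -63.250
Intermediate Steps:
w(x, z) = 5 + 3*x*z (w(x, z) = 3*x*z + 5 = 5 + 3*x*z)
b(A) = 2 + 3*A/4 (b(A) = (5 + 3*(A/(-4))*(-1)) - 3 = (5 + 3*(A*(-¼))*(-1)) - 3 = (5 + 3*(-A/4)*(-1)) - 3 = (5 + 3*A/4) - 3 = 2 + 3*A/4)
y*b(r(5)) = -11*(2 + (¾)*5) = -11*(2 + 15/4) = -11*23/4 = -253/4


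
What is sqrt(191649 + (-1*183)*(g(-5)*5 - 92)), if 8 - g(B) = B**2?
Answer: 2*sqrt(56010) ≈ 473.33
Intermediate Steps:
g(B) = 8 - B**2
sqrt(191649 + (-1*183)*(g(-5)*5 - 92)) = sqrt(191649 + (-1*183)*((8 - 1*(-5)**2)*5 - 92)) = sqrt(191649 - 183*((8 - 1*25)*5 - 92)) = sqrt(191649 - 183*((8 - 25)*5 - 92)) = sqrt(191649 - 183*(-17*5 - 92)) = sqrt(191649 - 183*(-85 - 92)) = sqrt(191649 - 183*(-177)) = sqrt(191649 + 32391) = sqrt(224040) = 2*sqrt(56010)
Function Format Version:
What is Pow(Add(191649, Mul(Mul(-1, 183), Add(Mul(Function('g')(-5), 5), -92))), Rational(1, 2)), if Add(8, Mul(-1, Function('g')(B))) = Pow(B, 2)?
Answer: Mul(2, Pow(56010, Rational(1, 2))) ≈ 473.33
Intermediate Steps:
Function('g')(B) = Add(8, Mul(-1, Pow(B, 2)))
Pow(Add(191649, Mul(Mul(-1, 183), Add(Mul(Function('g')(-5), 5), -92))), Rational(1, 2)) = Pow(Add(191649, Mul(Mul(-1, 183), Add(Mul(Add(8, Mul(-1, Pow(-5, 2))), 5), -92))), Rational(1, 2)) = Pow(Add(191649, Mul(-183, Add(Mul(Add(8, Mul(-1, 25)), 5), -92))), Rational(1, 2)) = Pow(Add(191649, Mul(-183, Add(Mul(Add(8, -25), 5), -92))), Rational(1, 2)) = Pow(Add(191649, Mul(-183, Add(Mul(-17, 5), -92))), Rational(1, 2)) = Pow(Add(191649, Mul(-183, Add(-85, -92))), Rational(1, 2)) = Pow(Add(191649, Mul(-183, -177)), Rational(1, 2)) = Pow(Add(191649, 32391), Rational(1, 2)) = Pow(224040, Rational(1, 2)) = Mul(2, Pow(56010, Rational(1, 2)))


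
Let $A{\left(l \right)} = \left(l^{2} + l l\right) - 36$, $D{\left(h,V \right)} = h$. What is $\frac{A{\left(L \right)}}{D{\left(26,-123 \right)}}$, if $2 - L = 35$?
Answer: $\frac{1071}{13} \approx 82.385$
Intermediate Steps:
$L = -33$ ($L = 2 - 35 = -33$)
$A{\left(l \right)} = -36 + 2 l^{2}$ ($A{\left(l \right)} = \left(l^{2} + l^{2}\right) - 36 = 2 l^{2} - 36 = -36 + 2 l^{2}$)
$\frac{A{\left(L \right)}}{D{\left(26,-123 \right)}} = \frac{-36 + 2 \left(-33\right)^{2}}{26} = \left(-36 + 2 \cdot 1089\right) \frac{1}{26} = \left(-36 + 2178\right) \frac{1}{26} = 2142 \cdot \frac{1}{26} = \frac{1071}{13}$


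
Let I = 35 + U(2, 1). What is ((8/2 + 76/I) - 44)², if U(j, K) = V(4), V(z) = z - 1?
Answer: 1444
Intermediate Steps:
V(z) = -1 + z
U(j, K) = 3 (U(j, K) = -1 + 4 = 3)
I = 38 (I = 35 + 3 = 38)
((8/2 + 76/I) - 44)² = ((8/2 + 76/38) - 44)² = ((8*(½) + 76*(1/38)) - 44)² = ((4 + 2) - 44)² = (6 - 44)² = (-38)² = 1444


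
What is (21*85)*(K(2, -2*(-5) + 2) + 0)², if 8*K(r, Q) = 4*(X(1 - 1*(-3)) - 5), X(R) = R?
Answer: 1785/4 ≈ 446.25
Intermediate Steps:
K(r, Q) = -½ (K(r, Q) = (4*((1 - 1*(-3)) - 5))/8 = (4*((1 + 3) - 5))/8 = (4*(4 - 5))/8 = (4*(-1))/8 = (⅛)*(-4) = -½)
(21*85)*(K(2, -2*(-5) + 2) + 0)² = (21*85)*(-½ + 0)² = 1785*(-½)² = 1785*(¼) = 1785/4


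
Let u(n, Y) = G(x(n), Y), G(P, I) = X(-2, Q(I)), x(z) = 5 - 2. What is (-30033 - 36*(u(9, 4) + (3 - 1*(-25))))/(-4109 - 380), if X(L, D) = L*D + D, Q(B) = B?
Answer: 30897/4489 ≈ 6.8828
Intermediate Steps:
x(z) = 3
X(L, D) = D + D*L (X(L, D) = D*L + D = D + D*L)
G(P, I) = -I (G(P, I) = I*(1 - 2) = I*(-1) = -I)
u(n, Y) = -Y
(-30033 - 36*(u(9, 4) + (3 - 1*(-25))))/(-4109 - 380) = (-30033 - 36*(-1*4 + (3 - 1*(-25))))/(-4109 - 380) = (-30033 - 36*(-4 + (3 + 25)))/(-4489) = (-30033 - 36*(-4 + 28))*(-1/4489) = (-30033 - 36*24)*(-1/4489) = (-30033 - 864)*(-1/4489) = -30897*(-1/4489) = 30897/4489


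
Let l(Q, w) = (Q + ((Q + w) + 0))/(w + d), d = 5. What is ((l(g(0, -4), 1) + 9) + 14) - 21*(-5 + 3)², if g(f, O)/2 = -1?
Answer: -123/2 ≈ -61.500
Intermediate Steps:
g(f, O) = -2 (g(f, O) = 2*(-1) = -2)
l(Q, w) = (w + 2*Q)/(5 + w) (l(Q, w) = (Q + ((Q + w) + 0))/(w + 5) = (Q + (Q + w))/(5 + w) = (w + 2*Q)/(5 + w))
((l(g(0, -4), 1) + 9) + 14) - 21*(-5 + 3)² = (((1 + 2*(-2))/(5 + 1) + 9) + 14) - 21*(-5 + 3)² = (((1 - 4)/6 + 9) + 14) - 21*(-2)² = (((⅙)*(-3) + 9) + 14) - 21*4 = ((-½ + 9) + 14) - 84 = (17/2 + 14) - 84 = 45/2 - 84 = -123/2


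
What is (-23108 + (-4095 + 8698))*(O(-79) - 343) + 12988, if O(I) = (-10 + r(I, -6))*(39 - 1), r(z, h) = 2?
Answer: 11985723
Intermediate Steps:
O(I) = -304 (O(I) = (-10 + 2)*(39 - 1) = -8*38 = -304)
(-23108 + (-4095 + 8698))*(O(-79) - 343) + 12988 = (-23108 + (-4095 + 8698))*(-304 - 343) + 12988 = (-23108 + 4603)*(-647) + 12988 = -18505*(-647) + 12988 = 11972735 + 12988 = 11985723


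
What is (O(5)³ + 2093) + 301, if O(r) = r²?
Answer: 18019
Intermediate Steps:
(O(5)³ + 2093) + 301 = ((5²)³ + 2093) + 301 = (25³ + 2093) + 301 = (15625 + 2093) + 301 = 17718 + 301 = 18019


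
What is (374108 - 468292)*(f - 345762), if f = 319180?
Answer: 2503599088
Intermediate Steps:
(374108 - 468292)*(f - 345762) = (374108 - 468292)*(319180 - 345762) = -94184*(-26582) = 2503599088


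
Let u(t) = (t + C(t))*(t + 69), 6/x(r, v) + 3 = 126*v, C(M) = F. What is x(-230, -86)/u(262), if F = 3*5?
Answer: -2/331265131 ≈ -6.0375e-9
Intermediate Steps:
F = 15
C(M) = 15
x(r, v) = 6/(-3 + 126*v)
u(t) = (15 + t)*(69 + t) (u(t) = (t + 15)*(t + 69) = (15 + t)*(69 + t))
x(-230, -86)/u(262) = (2/(-1 + 42*(-86)))/(1035 + 262² + 84*262) = (2/(-1 - 3612))/(1035 + 68644 + 22008) = (2/(-3613))/91687 = (2*(-1/3613))*(1/91687) = -2/3613*1/91687 = -2/331265131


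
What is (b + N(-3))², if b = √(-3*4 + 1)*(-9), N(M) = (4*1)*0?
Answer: -891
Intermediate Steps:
N(M) = 0 (N(M) = 4*0 = 0)
b = -9*I*√11 (b = √(-12 + 1)*(-9) = √(-11)*(-9) = (I*√11)*(-9) = -9*I*√11 ≈ -29.85*I)
(b + N(-3))² = (-9*I*√11 + 0)² = (-9*I*√11)² = -891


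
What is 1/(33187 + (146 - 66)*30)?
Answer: 1/35587 ≈ 2.8100e-5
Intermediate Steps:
1/(33187 + (146 - 66)*30) = 1/(33187 + 80*30) = 1/(33187 + 2400) = 1/35587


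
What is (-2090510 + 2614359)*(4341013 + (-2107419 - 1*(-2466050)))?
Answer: 2461903809756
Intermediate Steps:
(-2090510 + 2614359)*(4341013 + (-2107419 - 1*(-2466050))) = 523849*(4341013 + (-2107419 + 2466050)) = 523849*(4341013 + 358631) = 523849*4699644 = 2461903809756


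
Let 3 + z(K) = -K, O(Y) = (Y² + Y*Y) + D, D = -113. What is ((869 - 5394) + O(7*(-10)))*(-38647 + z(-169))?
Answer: -198638922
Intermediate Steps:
O(Y) = -113 + 2*Y² (O(Y) = (Y² + Y*Y) - 113 = (Y² + Y²) - 113 = 2*Y² - 113 = -113 + 2*Y²)
z(K) = -3 - K
((869 - 5394) + O(7*(-10)))*(-38647 + z(-169)) = ((869 - 5394) + (-113 + 2*(7*(-10))²))*(-38647 + (-3 - 1*(-169))) = (-4525 + (-113 + 2*(-70)²))*(-38647 + (-3 + 169)) = (-4525 + (-113 + 2*4900))*(-38647 + 166) = (-4525 + (-113 + 9800))*(-38481) = (-4525 + 9687)*(-38481) = 5162*(-38481) = -198638922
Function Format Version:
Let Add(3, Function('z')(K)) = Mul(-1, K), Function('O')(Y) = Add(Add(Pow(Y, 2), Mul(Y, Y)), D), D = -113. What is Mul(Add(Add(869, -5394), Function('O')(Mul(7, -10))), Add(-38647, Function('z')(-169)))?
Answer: -198638922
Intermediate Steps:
Function('O')(Y) = Add(-113, Mul(2, Pow(Y, 2))) (Function('O')(Y) = Add(Add(Pow(Y, 2), Mul(Y, Y)), -113) = Add(Add(Pow(Y, 2), Pow(Y, 2)), -113) = Add(Mul(2, Pow(Y, 2)), -113) = Add(-113, Mul(2, Pow(Y, 2))))
Function('z')(K) = Add(-3, Mul(-1, K))
Mul(Add(Add(869, -5394), Function('O')(Mul(7, -10))), Add(-38647, Function('z')(-169))) = Mul(Add(Add(869, -5394), Add(-113, Mul(2, Pow(Mul(7, -10), 2)))), Add(-38647, Add(-3, Mul(-1, -169)))) = Mul(Add(-4525, Add(-113, Mul(2, Pow(-70, 2)))), Add(-38647, Add(-3, 169))) = Mul(Add(-4525, Add(-113, Mul(2, 4900))), Add(-38647, 166)) = Mul(Add(-4525, Add(-113, 9800)), -38481) = Mul(Add(-4525, 9687), -38481) = Mul(5162, -38481) = -198638922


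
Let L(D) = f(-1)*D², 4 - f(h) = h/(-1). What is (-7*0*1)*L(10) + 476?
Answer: 476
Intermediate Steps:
f(h) = 4 + h (f(h) = 4 - h/(-1) = 4 - h*(-1) = 4 - (-1)*h = 4 + h)
L(D) = 3*D² (L(D) = (4 - 1)*D² = 3*D²)
(-7*0*1)*L(10) + 476 = (-7*0*1)*(3*10²) + 476 = (0*1)*(3*100) + 476 = 0*300 + 476 = 0 + 476 = 476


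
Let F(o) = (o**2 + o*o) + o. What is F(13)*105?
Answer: 36855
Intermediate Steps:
F(o) = o + 2*o**2 (F(o) = (o**2 + o**2) + o = 2*o**2 + o = o + 2*o**2)
F(13)*105 = (13*(1 + 2*13))*105 = (13*(1 + 26))*105 = (13*27)*105 = 351*105 = 36855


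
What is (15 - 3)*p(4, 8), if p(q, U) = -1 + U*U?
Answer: 756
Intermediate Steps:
p(q, U) = -1 + U**2
(15 - 3)*p(4, 8) = (15 - 3)*(-1 + 8**2) = 12*(-1 + 64) = 12*63 = 756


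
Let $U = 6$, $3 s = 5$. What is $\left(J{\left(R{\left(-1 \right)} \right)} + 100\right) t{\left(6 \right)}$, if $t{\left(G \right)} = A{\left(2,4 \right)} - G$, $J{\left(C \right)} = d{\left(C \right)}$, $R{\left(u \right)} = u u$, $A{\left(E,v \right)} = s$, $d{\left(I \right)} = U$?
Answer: $- \frac{1378}{3} \approx -459.33$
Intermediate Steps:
$s = \frac{5}{3}$ ($s = \frac{1}{3} \cdot 5 = \frac{5}{3} \approx 1.6667$)
$d{\left(I \right)} = 6$
$A{\left(E,v \right)} = \frac{5}{3}$
$R{\left(u \right)} = u^{2}$
$J{\left(C \right)} = 6$
$t{\left(G \right)} = \frac{5}{3} - G$
$\left(J{\left(R{\left(-1 \right)} \right)} + 100\right) t{\left(6 \right)} = \left(6 + 100\right) \left(\frac{5}{3} - 6\right) = 106 \left(\frac{5}{3} - 6\right) = 106 \left(- \frac{13}{3}\right) = - \frac{1378}{3}$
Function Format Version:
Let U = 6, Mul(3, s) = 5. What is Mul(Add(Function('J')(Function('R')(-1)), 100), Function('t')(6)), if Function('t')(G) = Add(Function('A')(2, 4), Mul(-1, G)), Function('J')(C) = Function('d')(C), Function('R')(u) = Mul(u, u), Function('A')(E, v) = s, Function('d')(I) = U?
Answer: Rational(-1378, 3) ≈ -459.33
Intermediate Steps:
s = Rational(5, 3) (s = Mul(Rational(1, 3), 5) = Rational(5, 3) ≈ 1.6667)
Function('d')(I) = 6
Function('A')(E, v) = Rational(5, 3)
Function('R')(u) = Pow(u, 2)
Function('J')(C) = 6
Function('t')(G) = Add(Rational(5, 3), Mul(-1, G))
Mul(Add(Function('J')(Function('R')(-1)), 100), Function('t')(6)) = Mul(Add(6, 100), Add(Rational(5, 3), Mul(-1, 6))) = Mul(106, Add(Rational(5, 3), -6)) = Mul(106, Rational(-13, 3)) = Rational(-1378, 3)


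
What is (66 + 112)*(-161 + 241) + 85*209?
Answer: 32005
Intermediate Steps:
(66 + 112)*(-161 + 241) + 85*209 = 178*80 + 17765 = 14240 + 17765 = 32005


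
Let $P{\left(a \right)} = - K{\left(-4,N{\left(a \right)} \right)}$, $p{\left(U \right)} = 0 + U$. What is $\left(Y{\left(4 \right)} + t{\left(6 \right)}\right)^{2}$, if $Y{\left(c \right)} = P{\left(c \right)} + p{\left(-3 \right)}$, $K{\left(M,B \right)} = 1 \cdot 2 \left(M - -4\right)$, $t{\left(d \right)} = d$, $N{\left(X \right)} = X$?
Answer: $9$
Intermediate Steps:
$p{\left(U \right)} = U$
$K{\left(M,B \right)} = 8 + 2 M$ ($K{\left(M,B \right)} = 2 \left(M + 4\right) = 2 \left(4 + M\right) = 8 + 2 M$)
$P{\left(a \right)} = 0$ ($P{\left(a \right)} = - (8 + 2 \left(-4\right)) = - (8 - 8) = \left(-1\right) 0 = 0$)
$Y{\left(c \right)} = -3$ ($Y{\left(c \right)} = 0 - 3 = -3$)
$\left(Y{\left(4 \right)} + t{\left(6 \right)}\right)^{2} = \left(-3 + 6\right)^{2} = 3^{2} = 9$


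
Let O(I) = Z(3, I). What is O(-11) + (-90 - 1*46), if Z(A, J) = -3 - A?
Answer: -142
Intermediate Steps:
O(I) = -6 (O(I) = -3 - 1*3 = -3 - 3 = -6)
O(-11) + (-90 - 1*46) = -6 + (-90 - 1*46) = -6 + (-90 - 46) = -6 - 136 = -142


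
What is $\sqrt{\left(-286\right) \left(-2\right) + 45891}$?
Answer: $\sqrt{46463} \approx 215.55$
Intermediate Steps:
$\sqrt{\left(-286\right) \left(-2\right) + 45891} = \sqrt{572 + 45891} = \sqrt{46463}$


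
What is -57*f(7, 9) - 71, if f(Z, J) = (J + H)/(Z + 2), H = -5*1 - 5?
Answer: -194/3 ≈ -64.667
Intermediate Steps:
H = -10 (H = -5 - 5 = -10)
f(Z, J) = (-10 + J)/(2 + Z) (f(Z, J) = (J - 10)/(Z + 2) = (-10 + J)/(2 + Z))
-57*f(7, 9) - 71 = -57*(-10 + 9)/(2 + 7) - 71 = -57*(-1)/9 - 71 = -19*(-1)/3 - 71 = -57*(-⅑) - 71 = 19/3 - 71 = -194/3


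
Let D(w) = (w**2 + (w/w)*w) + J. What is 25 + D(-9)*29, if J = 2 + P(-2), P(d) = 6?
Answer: 2345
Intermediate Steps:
J = 8 (J = 2 + 6 = 8)
D(w) = 8 + w + w**2 (D(w) = (w**2 + (w/w)*w) + 8 = (w**2 + 1*w) + 8 = (w**2 + w) + 8 = (w + w**2) + 8 = 8 + w + w**2)
25 + D(-9)*29 = 25 + (8 - 9 + (-9)**2)*29 = 25 + (8 - 9 + 81)*29 = 25 + 80*29 = 25 + 2320 = 2345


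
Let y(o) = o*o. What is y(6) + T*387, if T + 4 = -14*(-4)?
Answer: 20160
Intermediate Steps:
y(o) = o**2
T = 52 (T = -4 - 14*(-4) = -4 + 56 = 52)
y(6) + T*387 = 6**2 + 52*387 = 36 + 20124 = 20160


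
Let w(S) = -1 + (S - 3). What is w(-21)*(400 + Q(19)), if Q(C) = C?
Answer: -10475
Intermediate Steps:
w(S) = -4 + S (w(S) = -1 + (-3 + S) = -4 + S)
w(-21)*(400 + Q(19)) = (-4 - 21)*(400 + 19) = -25*419 = -10475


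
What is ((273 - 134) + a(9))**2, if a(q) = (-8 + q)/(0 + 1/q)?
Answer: 21904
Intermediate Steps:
a(q) = q*(-8 + q) (a(q) = (-8 + q)/(1/q) = (-8 + q)*q = q*(-8 + q))
((273 - 134) + a(9))**2 = ((273 - 134) + 9*(-8 + 9))**2 = (139 + 9*1)**2 = (139 + 9)**2 = 148**2 = 21904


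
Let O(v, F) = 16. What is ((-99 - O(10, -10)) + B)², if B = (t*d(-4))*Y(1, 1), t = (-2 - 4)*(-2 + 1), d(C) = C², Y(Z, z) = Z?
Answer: 361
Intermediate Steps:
t = 6 (t = -6*(-1) = 6)
B = 96 (B = (6*(-4)²)*1 = (6*16)*1 = 96*1 = 96)
((-99 - O(10, -10)) + B)² = ((-99 - 1*16) + 96)² = ((-99 - 16) + 96)² = (-115 + 96)² = (-19)² = 361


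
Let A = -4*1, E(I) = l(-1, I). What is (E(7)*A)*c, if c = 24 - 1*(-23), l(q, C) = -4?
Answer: 752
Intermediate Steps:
E(I) = -4
c = 47 (c = 24 + 23 = 47)
A = -4
(E(7)*A)*c = -4*(-4)*47 = 16*47 = 752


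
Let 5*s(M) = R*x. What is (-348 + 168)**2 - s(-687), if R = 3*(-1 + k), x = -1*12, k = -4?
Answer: 32364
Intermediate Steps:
x = -12
R = -15 (R = 3*(-1 - 4) = 3*(-5) = -15)
s(M) = 36 (s(M) = (-15*(-12))/5 = (1/5)*180 = 36)
(-348 + 168)**2 - s(-687) = (-348 + 168)**2 - 1*36 = (-180)**2 - 36 = 32400 - 36 = 32364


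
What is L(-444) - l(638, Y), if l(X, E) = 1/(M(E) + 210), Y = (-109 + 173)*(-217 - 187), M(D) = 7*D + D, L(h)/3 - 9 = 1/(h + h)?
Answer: 825622277/30582424 ≈ 26.997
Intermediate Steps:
L(h) = 27 + 3/(2*h) (L(h) = 27 + 3/(h + h) = 27 + 3/((2*h)) = 27 + 3*(1/(2*h)) = 27 + 3/(2*h))
M(D) = 8*D
Y = -25856 (Y = 64*(-404) = -25856)
l(X, E) = 1/(210 + 8*E) (l(X, E) = 1/(8*E + 210) = 1/(210 + 8*E))
L(-444) - l(638, Y) = (27 + (3/2)/(-444)) - 1/(2*(105 + 4*(-25856))) = (27 + (3/2)*(-1/444)) - 1/(2*(105 - 103424)) = (27 - 1/296) - 1/(2*(-103319)) = 7991/296 - (-1)/(2*103319) = 7991/296 - 1*(-1/206638) = 7991/296 + 1/206638 = 825622277/30582424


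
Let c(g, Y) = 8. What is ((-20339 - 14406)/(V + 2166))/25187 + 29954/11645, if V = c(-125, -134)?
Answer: 96457219631/37508228530 ≈ 2.5716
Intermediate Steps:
V = 8
((-20339 - 14406)/(V + 2166))/25187 + 29954/11645 = ((-20339 - 14406)/(8 + 2166))/25187 + 29954/11645 = -34745/2174*(1/25187) + 29954*(1/11645) = -34745*1/2174*(1/25187) + 1762/685 = -34745/2174*1/25187 + 1762/685 = -34745/54756538 + 1762/685 = 96457219631/37508228530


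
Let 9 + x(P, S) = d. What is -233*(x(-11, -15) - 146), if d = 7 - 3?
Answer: 35183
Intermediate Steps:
d = 4
x(P, S) = -5 (x(P, S) = -9 + 4 = -5)
-233*(x(-11, -15) - 146) = -233*(-5 - 146) = -233*(-151) = 35183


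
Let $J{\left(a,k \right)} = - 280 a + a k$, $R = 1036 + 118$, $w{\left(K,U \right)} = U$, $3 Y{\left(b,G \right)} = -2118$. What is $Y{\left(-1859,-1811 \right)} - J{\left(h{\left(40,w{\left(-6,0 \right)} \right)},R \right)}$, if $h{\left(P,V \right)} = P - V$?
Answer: $-35666$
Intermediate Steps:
$Y{\left(b,G \right)} = -706$ ($Y{\left(b,G \right)} = \frac{1}{3} \left(-2118\right) = -706$)
$R = 1154$
$Y{\left(-1859,-1811 \right)} - J{\left(h{\left(40,w{\left(-6,0 \right)} \right)},R \right)} = -706 - \left(40 - 0\right) \left(-280 + 1154\right) = -706 - \left(40 + 0\right) 874 = -706 - 40 \cdot 874 = -706 - 34960 = -35666$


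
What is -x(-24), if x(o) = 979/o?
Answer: 979/24 ≈ 40.792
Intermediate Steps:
-x(-24) = -979/(-24) = -979*(-1)/24 = -1*(-979/24) = 979/24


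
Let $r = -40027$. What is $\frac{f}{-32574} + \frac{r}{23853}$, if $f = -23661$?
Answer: $- \frac{246484555}{258995874} \approx -0.95169$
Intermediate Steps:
$\frac{f}{-32574} + \frac{r}{23853} = - \frac{23661}{-32574} - \frac{40027}{23853} = \left(-23661\right) \left(- \frac{1}{32574}\right) - \frac{40027}{23853} = \frac{7887}{10858} - \frac{40027}{23853} = - \frac{246484555}{258995874}$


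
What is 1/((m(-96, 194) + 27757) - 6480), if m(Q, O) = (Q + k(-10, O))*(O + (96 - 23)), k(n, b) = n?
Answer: -1/7025 ≈ -0.00014235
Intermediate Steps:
m(Q, O) = (-10 + Q)*(73 + O) (m(Q, O) = (Q - 10)*(O + (96 - 23)) = (-10 + Q)*(O + 73) = (-10 + Q)*(73 + O))
1/((m(-96, 194) + 27757) - 6480) = 1/(((-730 - 10*194 + 73*(-96) + 194*(-96)) + 27757) - 6480) = 1/(((-730 - 1940 - 7008 - 18624) + 27757) - 6480) = 1/((-28302 + 27757) - 6480) = 1/(-545 - 6480) = 1/(-7025) = -1/7025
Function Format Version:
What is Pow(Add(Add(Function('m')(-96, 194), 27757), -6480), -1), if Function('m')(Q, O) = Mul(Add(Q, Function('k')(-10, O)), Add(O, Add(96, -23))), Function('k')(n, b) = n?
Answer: Rational(-1, 7025) ≈ -0.00014235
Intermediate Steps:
Function('m')(Q, O) = Mul(Add(-10, Q), Add(73, O)) (Function('m')(Q, O) = Mul(Add(Q, -10), Add(O, Add(96, -23))) = Mul(Add(-10, Q), Add(O, 73)) = Mul(Add(-10, Q), Add(73, O)))
Pow(Add(Add(Function('m')(-96, 194), 27757), -6480), -1) = Pow(Add(Add(Add(-730, Mul(-10, 194), Mul(73, -96), Mul(194, -96)), 27757), -6480), -1) = Pow(Add(Add(Add(-730, -1940, -7008, -18624), 27757), -6480), -1) = Pow(Add(Add(-28302, 27757), -6480), -1) = Pow(Add(-545, -6480), -1) = Pow(-7025, -1) = Rational(-1, 7025)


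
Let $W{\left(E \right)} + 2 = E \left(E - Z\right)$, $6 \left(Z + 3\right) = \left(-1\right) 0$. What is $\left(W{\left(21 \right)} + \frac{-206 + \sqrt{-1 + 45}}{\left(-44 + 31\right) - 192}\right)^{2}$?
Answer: $\frac{425316380}{1681} - \frac{412464 \sqrt{11}}{42025} \approx 2.5298 \cdot 10^{5}$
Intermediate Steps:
$Z = -3$ ($Z = -3 + \frac{\left(-1\right) 0}{6} = -3 + \frac{1}{6} \cdot 0 = -3 + 0 = -3$)
$W{\left(E \right)} = -2 + E \left(3 + E\right)$ ($W{\left(E \right)} = -2 + E \left(E - -3\right) = -2 + E \left(E + 3\right) = -2 + E \left(3 + E\right)$)
$\left(W{\left(21 \right)} + \frac{-206 + \sqrt{-1 + 45}}{\left(-44 + 31\right) - 192}\right)^{2} = \left(\left(-2 + 21^{2} + 3 \cdot 21\right) + \frac{-206 + \sqrt{-1 + 45}}{\left(-44 + 31\right) - 192}\right)^{2} = \left(\left(-2 + 441 + 63\right) + \frac{-206 + \sqrt{44}}{-13 - 192}\right)^{2} = \left(502 + \frac{-206 + 2 \sqrt{11}}{-205}\right)^{2} = \left(502 + \left(-206 + 2 \sqrt{11}\right) \left(- \frac{1}{205}\right)\right)^{2} = \left(502 + \left(\frac{206}{205} - \frac{2 \sqrt{11}}{205}\right)\right)^{2} = \left(\frac{103116}{205} - \frac{2 \sqrt{11}}{205}\right)^{2}$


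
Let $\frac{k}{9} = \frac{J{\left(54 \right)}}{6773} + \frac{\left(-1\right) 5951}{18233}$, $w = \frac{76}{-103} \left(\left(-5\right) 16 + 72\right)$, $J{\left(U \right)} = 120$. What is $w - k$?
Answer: $\frac{110418739373}{12719687227} \approx 8.6809$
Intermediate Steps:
$w = \frac{608}{103}$ ($w = 76 \left(- \frac{1}{103}\right) \left(-80 + 72\right) = \left(- \frac{76}{103}\right) \left(-8\right) = \frac{608}{103} \approx 5.9029$)
$k = - \frac{343063467}{123492109}$ ($k = 9 \left(\frac{120}{6773} + \frac{\left(-1\right) 5951}{18233}\right) = 9 \left(120 \cdot \frac{1}{6773} - \frac{5951}{18233}\right) = 9 \left(\frac{120}{6773} - \frac{5951}{18233}\right) = 9 \left(- \frac{38118163}{123492109}\right) = - \frac{343063467}{123492109} \approx -2.778$)
$w - k = \frac{608}{103} - - \frac{343063467}{123492109} = \frac{608}{103} + \frac{343063467}{123492109} = \frac{110418739373}{12719687227}$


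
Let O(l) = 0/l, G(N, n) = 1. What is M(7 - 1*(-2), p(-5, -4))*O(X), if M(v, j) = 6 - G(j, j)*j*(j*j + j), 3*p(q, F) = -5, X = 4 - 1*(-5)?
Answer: 0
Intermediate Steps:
X = 9 (X = 4 + 5 = 9)
p(q, F) = -5/3 (p(q, F) = (⅓)*(-5) = -5/3)
M(v, j) = 6 - j*(j + j²) (M(v, j) = 6 - 1*j*(j*j + j) = 6 - j*(j² + j) = 6 - j*(j + j²))
O(l) = 0
M(7 - 1*(-2), p(-5, -4))*O(X) = (6 - (-5/3)² - (-5/3)³)*0 = (6 - 1*25/9 - 1*(-125/27))*0 = (6 - 25/9 + 125/27)*0 = (212/27)*0 = 0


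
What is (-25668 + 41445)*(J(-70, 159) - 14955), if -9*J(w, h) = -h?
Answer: -235666308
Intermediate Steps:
J(w, h) = h/9 (J(w, h) = -(-1)*h/9 = h/9)
(-25668 + 41445)*(J(-70, 159) - 14955) = (-25668 + 41445)*((1/9)*159 - 14955) = 15777*(53/3 - 14955) = 15777*(-44812/3) = -235666308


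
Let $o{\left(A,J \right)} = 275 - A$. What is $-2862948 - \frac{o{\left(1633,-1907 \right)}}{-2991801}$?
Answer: $- \frac{8565370690706}{2991801} \approx -2.8629 \cdot 10^{6}$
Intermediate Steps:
$-2862948 - \frac{o{\left(1633,-1907 \right)}}{-2991801} = -2862948 - \frac{275 - 1633}{-2991801} = -2862948 - \left(275 - 1633\right) \left(- \frac{1}{2991801}\right) = -2862948 - \left(-1358\right) \left(- \frac{1}{2991801}\right) = -2862948 - \frac{1358}{2991801} = - \frac{8565370690706}{2991801}$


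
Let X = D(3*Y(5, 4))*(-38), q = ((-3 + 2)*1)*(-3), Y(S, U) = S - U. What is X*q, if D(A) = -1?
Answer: 114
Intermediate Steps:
q = 3 (q = -1*1*(-3) = -1*(-3) = 3)
X = 38 (X = -1*(-38) = 38)
X*q = 38*3 = 114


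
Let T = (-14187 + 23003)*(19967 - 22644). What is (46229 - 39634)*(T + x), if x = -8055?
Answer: -155697971765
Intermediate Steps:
T = -23600432 (T = 8816*(-2677) = -23600432)
(46229 - 39634)*(T + x) = (46229 - 39634)*(-23600432 - 8055) = 6595*(-23608487) = -155697971765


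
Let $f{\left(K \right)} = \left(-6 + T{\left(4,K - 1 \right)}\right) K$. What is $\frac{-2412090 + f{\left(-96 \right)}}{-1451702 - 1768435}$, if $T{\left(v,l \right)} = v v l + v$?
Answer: $\frac{251434}{357793} \approx 0.70274$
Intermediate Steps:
$T{\left(v,l \right)} = v + l v^{2}$ ($T{\left(v,l \right)} = v^{2} l + v = l v^{2} + v = v + l v^{2}$)
$f{\left(K \right)} = K \left(-18 + 16 K\right)$ ($f{\left(K \right)} = \left(-6 + 4 \left(1 + \left(K - 1\right) 4\right)\right) K = \left(-6 + 4 \left(1 + \left(-1 + K\right) 4\right)\right) K = \left(-6 + 4 \left(1 + \left(-4 + 4 K\right)\right)\right) K = \left(-6 + 4 \left(-3 + 4 K\right)\right) K = \left(-6 + \left(-12 + 16 K\right)\right) K = \left(-18 + 16 K\right) K = K \left(-18 + 16 K\right)$)
$\frac{-2412090 + f{\left(-96 \right)}}{-1451702 - 1768435} = \frac{-2412090 + 2 \left(-96\right) \left(-9 + 8 \left(-96\right)\right)}{-1451702 - 1768435} = \frac{-2412090 + 2 \left(-96\right) \left(-9 - 768\right)}{-3220137} = \left(-2412090 + 2 \left(-96\right) \left(-777\right)\right) \left(- \frac{1}{3220137}\right) = \left(-2412090 + 149184\right) \left(- \frac{1}{3220137}\right) = \left(-2262906\right) \left(- \frac{1}{3220137}\right) = \frac{251434}{357793}$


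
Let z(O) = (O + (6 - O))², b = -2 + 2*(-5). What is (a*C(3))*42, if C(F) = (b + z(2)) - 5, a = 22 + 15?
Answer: 29526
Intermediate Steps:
a = 37
b = -12 (b = -2 - 10 = -12)
z(O) = 36 (z(O) = 6² = 36)
C(F) = 19 (C(F) = (-12 + 36) - 5 = 24 - 5 = 19)
(a*C(3))*42 = (37*19)*42 = 703*42 = 29526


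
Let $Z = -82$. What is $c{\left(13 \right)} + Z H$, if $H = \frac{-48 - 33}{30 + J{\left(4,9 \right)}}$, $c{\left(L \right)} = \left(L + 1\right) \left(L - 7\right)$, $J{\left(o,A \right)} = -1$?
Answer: $\frac{9078}{29} \approx 313.03$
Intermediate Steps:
$c{\left(L \right)} = \left(1 + L\right) \left(-7 + L\right)$
$H = - \frac{81}{29}$ ($H = \frac{-48 - 33}{30 - 1} = - \frac{81}{29} \approx -2.7931$)
$c{\left(13 \right)} + Z H = \left(-7 + 13^{2} - 78\right) - - \frac{6642}{29} = \left(-7 + 169 - 78\right) + \frac{6642}{29} = 84 + \frac{6642}{29} = \frac{9078}{29}$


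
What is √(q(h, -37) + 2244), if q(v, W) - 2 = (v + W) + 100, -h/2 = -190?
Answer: √2689 ≈ 51.856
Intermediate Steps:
h = 380 (h = -2*(-190) = 380)
q(v, W) = 102 + W + v (q(v, W) = 2 + ((v + W) + 100) = 2 + ((W + v) + 100) = 2 + (100 + W + v) = 102 + W + v)
√(q(h, -37) + 2244) = √((102 - 37 + 380) + 2244) = √(445 + 2244) = √2689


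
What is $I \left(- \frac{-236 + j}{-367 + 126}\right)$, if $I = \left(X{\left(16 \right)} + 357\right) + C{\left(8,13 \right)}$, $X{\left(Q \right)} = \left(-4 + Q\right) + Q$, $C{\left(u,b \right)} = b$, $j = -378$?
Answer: $- \frac{244372}{241} \approx -1014.0$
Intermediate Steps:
$X{\left(Q \right)} = -4 + 2 Q$
$I = 398$ ($I = \left(\left(-4 + 2 \cdot 16\right) + 357\right) + 13 = \left(\left(-4 + 32\right) + 357\right) + 13 = \left(28 + 357\right) + 13 = 385 + 13 = 398$)
$I \left(- \frac{-236 + j}{-367 + 126}\right) = 398 \left(- \frac{-236 - 378}{-367 + 126}\right) = 398 \left(- \frac{-614}{-241}\right) = 398 \left(- \frac{\left(-614\right) \left(-1\right)}{241}\right) = 398 \left(\left(-1\right) \frac{614}{241}\right) = 398 \left(- \frac{614}{241}\right) = - \frac{244372}{241}$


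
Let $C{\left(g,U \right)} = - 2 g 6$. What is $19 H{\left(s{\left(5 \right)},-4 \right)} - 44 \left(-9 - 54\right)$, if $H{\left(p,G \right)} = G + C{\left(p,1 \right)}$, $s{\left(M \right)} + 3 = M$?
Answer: $2240$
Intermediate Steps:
$C{\left(g,U \right)} = - 12 g$
$s{\left(M \right)} = -3 + M$
$H{\left(p,G \right)} = G - 12 p$
$19 H{\left(s{\left(5 \right)},-4 \right)} - 44 \left(-9 - 54\right) = 19 \left(-4 - 12 \left(-3 + 5\right)\right) - 44 \left(-9 - 54\right) = 19 \left(-4 - 24\right) - -2772 = 19 \left(-4 - 24\right) + 2772 = 19 \left(-28\right) + 2772 = -532 + 2772 = 2240$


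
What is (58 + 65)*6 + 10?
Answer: 748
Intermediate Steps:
(58 + 65)*6 + 10 = 123*6 + 10 = 738 + 10 = 748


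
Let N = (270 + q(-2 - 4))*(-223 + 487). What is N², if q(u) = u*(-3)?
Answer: 5780865024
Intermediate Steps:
q(u) = -3*u
N = 76032 (N = (270 - 3*(-2 - 4))*(-223 + 487) = (270 - 3*(-6))*264 = (270 + 18)*264 = 288*264 = 76032)
N² = 76032² = 5780865024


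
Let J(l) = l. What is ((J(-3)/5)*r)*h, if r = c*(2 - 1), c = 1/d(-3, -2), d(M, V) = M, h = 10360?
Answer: 2072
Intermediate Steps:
c = -⅓ (c = 1/(-3) = -⅓ ≈ -0.33333)
r = -⅓ (r = -(2 - 1)/3 = -⅓*1 = -⅓ ≈ -0.33333)
((J(-3)/5)*r)*h = (-3/5*(-⅓))*10360 = (-3*⅕*(-⅓))*10360 = -⅗*(-⅓)*10360 = (⅕)*10360 = 2072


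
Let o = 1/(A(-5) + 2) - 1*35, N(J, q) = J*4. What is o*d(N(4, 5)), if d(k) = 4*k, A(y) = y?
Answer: -6784/3 ≈ -2261.3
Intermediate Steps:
N(J, q) = 4*J
o = -106/3 (o = 1/(-5 + 2) - 1*35 = 1/(-3) - 35 = -⅓ - 35 = -106/3 ≈ -35.333)
o*d(N(4, 5)) = -424*4*4/3 = -424*16/3 = -106/3*64 = -6784/3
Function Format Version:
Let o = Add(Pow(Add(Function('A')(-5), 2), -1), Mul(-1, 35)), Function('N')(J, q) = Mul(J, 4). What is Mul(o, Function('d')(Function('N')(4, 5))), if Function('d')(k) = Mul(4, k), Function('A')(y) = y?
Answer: Rational(-6784, 3) ≈ -2261.3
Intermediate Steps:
Function('N')(J, q) = Mul(4, J)
o = Rational(-106, 3) (o = Add(Pow(Add(-5, 2), -1), Mul(-1, 35)) = Add(Pow(-3, -1), -35) = Add(Rational(-1, 3), -35) = Rational(-106, 3) ≈ -35.333)
Mul(o, Function('d')(Function('N')(4, 5))) = Mul(Rational(-106, 3), Mul(4, Mul(4, 4))) = Mul(Rational(-106, 3), Mul(4, 16)) = Mul(Rational(-106, 3), 64) = Rational(-6784, 3)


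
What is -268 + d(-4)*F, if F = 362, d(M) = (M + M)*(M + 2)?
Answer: 5524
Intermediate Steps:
d(M) = 2*M*(2 + M) (d(M) = (2*M)*(2 + M) = 2*M*(2 + M))
-268 + d(-4)*F = -268 + (2*(-4)*(2 - 4))*362 = -268 + (2*(-4)*(-2))*362 = -268 + 16*362 = -268 + 5792 = 5524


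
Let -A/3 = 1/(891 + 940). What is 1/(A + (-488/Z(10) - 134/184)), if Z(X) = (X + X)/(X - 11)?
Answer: 842260/19936379 ≈ 0.042247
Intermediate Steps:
A = -3/1831 (A = -3/(891 + 940) = -3/1831 ≈ -0.0016384)
Z(X) = 2*X/(-11 + X) (Z(X) = (2*X)/(-11 + X) = 2*X/(-11 + X))
1/(A + (-488/Z(10) - 134/184)) = 1/(-3/1831 + (-488/(2*10/(-11 + 10)) - 134/184)) = 1/(-3/1831 + (-488/(2*10/(-1)) - 134*1/184)) = 1/(-3/1831 + (-488/(2*10*(-1)) - 67/92)) = 1/(-3/1831 + (-488/(-20) - 67/92)) = 1/(-3/1831 + (-488*(-1/20) - 67/92)) = 1/(-3/1831 + (122/5 - 67/92)) = 1/(-3/1831 + 10889/460) = 1/(19936379/842260) = 842260/19936379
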